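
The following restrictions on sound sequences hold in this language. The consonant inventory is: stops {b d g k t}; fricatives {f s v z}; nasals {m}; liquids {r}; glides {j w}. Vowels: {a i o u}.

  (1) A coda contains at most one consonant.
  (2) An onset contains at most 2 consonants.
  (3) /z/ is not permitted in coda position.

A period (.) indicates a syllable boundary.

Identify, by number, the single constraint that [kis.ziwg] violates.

[kis.ziwg]: syllable 2 coda /wg/ has 2 consonants (> 1).
This is a violation of constraint 1: "A coda contains at most one consonant."
The remaining constraints (2, 3) are satisfied.

1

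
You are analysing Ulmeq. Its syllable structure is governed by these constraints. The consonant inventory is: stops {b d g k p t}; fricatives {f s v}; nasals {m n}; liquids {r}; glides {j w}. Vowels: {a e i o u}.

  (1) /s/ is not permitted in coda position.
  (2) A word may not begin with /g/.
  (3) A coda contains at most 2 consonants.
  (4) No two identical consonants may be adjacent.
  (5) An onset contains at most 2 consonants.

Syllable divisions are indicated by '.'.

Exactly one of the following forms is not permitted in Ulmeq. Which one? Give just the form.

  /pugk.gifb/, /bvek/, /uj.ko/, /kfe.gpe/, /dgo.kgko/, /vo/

/dgo.kgko/

/pugk.gifb/ — σ1 onset /p/, coda /gk/ (2C) ok; σ2 onset /g/, coda /fb/ (2C) ok → permitted
/bvek/ — σ1 onset /bv/ (2C), coda /k/ ok → permitted
/uj.ko/ — σ1 onset /∅/, coda /j/ ok; σ2 onset /k/, coda /∅/ ok → permitted
/kfe.gpe/ — σ1 onset /kf/ (2C), coda /∅/ ok; σ2 onset /gp/ (2C), coda /∅/ ok → permitted
/dgo.kgko/ — violates constraint 5: syllable 2 onset /kgk/ has 3 consonants (> 2) → not permitted
/vo/ — σ1 onset /v/, coda /∅/ ok → permitted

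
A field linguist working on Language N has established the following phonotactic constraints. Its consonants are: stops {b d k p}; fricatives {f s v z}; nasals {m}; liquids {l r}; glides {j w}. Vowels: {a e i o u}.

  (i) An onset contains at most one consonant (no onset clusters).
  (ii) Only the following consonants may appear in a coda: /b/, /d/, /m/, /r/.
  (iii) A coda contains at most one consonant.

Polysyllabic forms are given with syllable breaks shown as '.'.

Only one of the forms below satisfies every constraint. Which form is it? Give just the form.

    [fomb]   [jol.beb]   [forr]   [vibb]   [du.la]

[du.la]

[fomb] — violates constraint (iii): syllable 1 coda /mb/ has 2 consonants (> 1) → phonotactically illegal
[jol.beb] — violates constraint (ii): syllable 1 coda contains /l/, which is not a licensed coda consonant → phonotactically illegal
[forr] — violates constraint (iii): syllable 1 coda /rr/ has 2 consonants (> 1) → phonotactically illegal
[vibb] — violates constraint (iii): syllable 1 coda /bb/ has 2 consonants (> 1) → phonotactically illegal
[du.la] — σ1 onset /d/, coda /∅/ ok; σ2 onset /l/, coda /∅/ ok → phonotactically legal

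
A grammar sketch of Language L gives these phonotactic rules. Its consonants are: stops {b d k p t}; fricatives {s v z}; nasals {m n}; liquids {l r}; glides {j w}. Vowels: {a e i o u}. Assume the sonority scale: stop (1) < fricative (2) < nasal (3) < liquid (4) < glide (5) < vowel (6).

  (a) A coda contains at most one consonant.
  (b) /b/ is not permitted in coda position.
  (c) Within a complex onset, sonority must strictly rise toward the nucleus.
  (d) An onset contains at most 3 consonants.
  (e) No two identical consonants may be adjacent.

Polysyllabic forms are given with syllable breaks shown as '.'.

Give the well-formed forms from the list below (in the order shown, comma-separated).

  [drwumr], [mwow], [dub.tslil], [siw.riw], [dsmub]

[mwow], [siw.riw]

[drwumr] — violates constraint (a): syllable 1 coda /mr/ has 2 consonants (> 1) → ill-formed
[mwow] — σ1 onset /mw/ (3→5 rises), coda /w/ ok → well-formed
[dub.tslil] — violates constraint (b): syllable 1 coda contains /b/ → ill-formed
[siw.riw] — σ1 onset /s/, coda /w/ ok; σ2 onset /r/, coda /w/ ok → well-formed
[dsmub] — violates constraint (b): syllable 1 coda contains /b/ → ill-formed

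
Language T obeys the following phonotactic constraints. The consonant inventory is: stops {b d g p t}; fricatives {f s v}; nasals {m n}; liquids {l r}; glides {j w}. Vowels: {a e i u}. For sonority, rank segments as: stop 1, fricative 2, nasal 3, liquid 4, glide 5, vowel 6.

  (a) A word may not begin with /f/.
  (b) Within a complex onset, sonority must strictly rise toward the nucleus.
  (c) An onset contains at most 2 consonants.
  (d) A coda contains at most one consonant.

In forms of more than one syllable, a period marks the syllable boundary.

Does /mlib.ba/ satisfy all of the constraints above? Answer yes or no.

yes

/mlib.ba/ — σ1 onset /ml/ (3→4 rises), coda /b/ ok; σ2 onset /b/, coda /∅/ ok → licit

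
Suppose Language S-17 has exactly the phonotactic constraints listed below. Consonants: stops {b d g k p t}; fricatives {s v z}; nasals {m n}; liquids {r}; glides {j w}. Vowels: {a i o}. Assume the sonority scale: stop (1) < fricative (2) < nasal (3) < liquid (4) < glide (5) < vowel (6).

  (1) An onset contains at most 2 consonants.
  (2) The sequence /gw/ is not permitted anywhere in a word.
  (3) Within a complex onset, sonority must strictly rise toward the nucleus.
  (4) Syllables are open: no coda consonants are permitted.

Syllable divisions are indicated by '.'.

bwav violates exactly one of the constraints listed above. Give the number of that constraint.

4

bwav: syllable 1 coda /v/ has 1 consonant (> 0).
This is a violation of constraint 4: "Syllables are open: no coda consonants are permitted."
The remaining constraints (1, 2, 3) are satisfied.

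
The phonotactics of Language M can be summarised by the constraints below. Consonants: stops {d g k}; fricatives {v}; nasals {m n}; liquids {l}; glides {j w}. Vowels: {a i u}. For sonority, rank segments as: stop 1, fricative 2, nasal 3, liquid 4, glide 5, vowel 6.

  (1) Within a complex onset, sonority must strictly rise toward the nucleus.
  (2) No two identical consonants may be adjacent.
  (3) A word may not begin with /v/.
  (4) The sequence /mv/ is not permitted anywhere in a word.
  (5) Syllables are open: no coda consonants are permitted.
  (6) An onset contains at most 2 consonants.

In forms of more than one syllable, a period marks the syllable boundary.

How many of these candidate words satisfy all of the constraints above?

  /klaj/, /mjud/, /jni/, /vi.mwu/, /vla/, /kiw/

0

/klaj/ — violates constraint 5: syllable 1 coda /j/ has 1 consonant (> 0) → not permitted
/mjud/ — violates constraint 5: syllable 1 coda /d/ has 1 consonant (> 0) → not permitted
/jni/ — violates constraint 1: syllable 1 onset /jn/: /j/ (glide, 5) → /n/ (nasal, 3) does not rise → not permitted
/vi.mwu/ — violates constraint 3: word begins with /v/ → not permitted
/vla/ — violates constraint 3: word begins with /v/ → not permitted
/kiw/ — violates constraint 5: syllable 1 coda /w/ has 1 consonant (> 0) → not permitted
No form is permitted → 0.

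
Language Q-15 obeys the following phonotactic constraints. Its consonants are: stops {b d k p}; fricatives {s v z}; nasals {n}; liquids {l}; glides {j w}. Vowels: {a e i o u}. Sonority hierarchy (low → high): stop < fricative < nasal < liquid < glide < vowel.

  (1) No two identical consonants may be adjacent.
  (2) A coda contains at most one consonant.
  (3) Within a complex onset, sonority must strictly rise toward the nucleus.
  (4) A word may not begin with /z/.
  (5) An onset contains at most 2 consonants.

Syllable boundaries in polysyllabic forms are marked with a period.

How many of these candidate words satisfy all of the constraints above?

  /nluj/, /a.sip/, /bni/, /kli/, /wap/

5

/nluj/ — σ1 onset /nl/ (3→4 rises), coda /j/ ok → licit
/a.sip/ — σ1 onset /∅/, coda /∅/ ok; σ2 onset /s/, coda /p/ ok → licit
/bni/ — σ1 onset /bn/ (1→3 rises), coda /∅/ ok → licit
/kli/ — σ1 onset /kl/ (1→4 rises), coda /∅/ ok → licit
/wap/ — σ1 onset /w/, coda /p/ ok → licit
Licit: /nluj/, /a.sip/, /bni/, /kli/, /wap/ → 5.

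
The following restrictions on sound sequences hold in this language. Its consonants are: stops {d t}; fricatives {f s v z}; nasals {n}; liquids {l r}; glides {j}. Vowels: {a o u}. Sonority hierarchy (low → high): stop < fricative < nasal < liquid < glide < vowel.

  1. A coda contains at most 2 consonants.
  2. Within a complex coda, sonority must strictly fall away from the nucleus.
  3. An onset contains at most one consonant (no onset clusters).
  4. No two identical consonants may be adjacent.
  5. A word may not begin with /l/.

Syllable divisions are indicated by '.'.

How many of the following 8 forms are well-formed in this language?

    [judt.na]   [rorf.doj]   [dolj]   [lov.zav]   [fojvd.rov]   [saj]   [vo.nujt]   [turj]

[judt.na] — violates constraint 2: syllable 1 coda /dt/: /d/ (stop, 1) → /t/ (stop, 1) does not fall → ill-formed
[rorf.doj] — σ1 onset /r/, coda /rf/ (4→2 falls) ok; σ2 onset /d/, coda /j/ ok → well-formed
[dolj] — violates constraint 2: syllable 1 coda /lj/: /l/ (liquid, 4) → /j/ (glide, 5) does not fall → ill-formed
[lov.zav] — violates constraint 5: word begins with /l/ → ill-formed
[fojvd.rov] — violates constraint 1: syllable 1 coda /jvd/ has 3 consonants (> 2) → ill-formed
[saj] — σ1 onset /s/, coda /j/ ok → well-formed
[vo.nujt] — σ1 onset /v/, coda /∅/ ok; σ2 onset /n/, coda /jt/ (5→1 falls) ok → well-formed
[turj] — violates constraint 2: syllable 1 coda /rj/: /r/ (liquid, 4) → /j/ (glide, 5) does not fall → ill-formed
Well-formed: [rorf.doj], [saj], [vo.nujt] → 3.

3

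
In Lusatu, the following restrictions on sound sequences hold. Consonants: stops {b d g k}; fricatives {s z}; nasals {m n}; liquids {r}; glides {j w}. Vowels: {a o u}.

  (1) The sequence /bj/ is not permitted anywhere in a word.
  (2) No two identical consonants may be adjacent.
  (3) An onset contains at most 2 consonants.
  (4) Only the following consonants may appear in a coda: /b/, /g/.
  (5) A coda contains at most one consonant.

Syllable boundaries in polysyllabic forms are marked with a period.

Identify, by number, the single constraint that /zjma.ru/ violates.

3

/zjma.ru/: syllable 1 onset /zjm/ has 3 consonants (> 2).
This is a violation of constraint 3: "An onset contains at most 2 consonants."
The remaining constraints (1, 2, 4, 5) are satisfied.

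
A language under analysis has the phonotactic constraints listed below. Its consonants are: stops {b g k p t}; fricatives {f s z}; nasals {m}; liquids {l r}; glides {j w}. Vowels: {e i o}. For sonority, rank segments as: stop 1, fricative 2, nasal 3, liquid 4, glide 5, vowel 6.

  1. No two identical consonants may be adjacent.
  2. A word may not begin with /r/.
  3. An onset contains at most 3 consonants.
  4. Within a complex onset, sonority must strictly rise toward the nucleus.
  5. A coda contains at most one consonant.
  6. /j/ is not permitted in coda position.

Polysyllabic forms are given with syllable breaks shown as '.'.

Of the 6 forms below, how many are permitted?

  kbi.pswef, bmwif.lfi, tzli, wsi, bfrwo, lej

1

kbi.pswef — violates constraint 4: syllable 1 onset /kb/: /k/ (stop, 1) → /b/ (stop, 1) does not rise → not permitted
bmwif.lfi — violates constraint 4: syllable 2 onset /lf/: /l/ (liquid, 4) → /f/ (fricative, 2) does not rise → not permitted
tzli — σ1 onset /tzl/ (1→2→4 rises), coda /∅/ ok → permitted
wsi — violates constraint 4: syllable 1 onset /ws/: /w/ (glide, 5) → /s/ (fricative, 2) does not rise → not permitted
bfrwo — violates constraint 3: syllable 1 onset /bfrw/ has 4 consonants (> 3) → not permitted
lej — violates constraint 6: syllable 1 coda contains /j/ → not permitted
Permitted: tzli → 1.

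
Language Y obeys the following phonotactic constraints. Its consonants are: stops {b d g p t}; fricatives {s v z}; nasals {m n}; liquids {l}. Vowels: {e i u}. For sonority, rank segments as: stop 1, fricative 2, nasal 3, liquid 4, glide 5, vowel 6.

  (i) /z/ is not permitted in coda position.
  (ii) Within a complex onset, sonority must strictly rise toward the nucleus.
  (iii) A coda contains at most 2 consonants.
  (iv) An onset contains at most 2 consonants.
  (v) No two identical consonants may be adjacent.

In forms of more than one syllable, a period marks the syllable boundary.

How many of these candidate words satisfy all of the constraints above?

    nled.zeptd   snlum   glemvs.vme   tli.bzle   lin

1

nled.zeptd — violates constraint (iii): syllable 2 coda /ptd/ has 3 consonants (> 2) → ill-formed
snlum — violates constraint (iv): syllable 1 onset /snl/ has 3 consonants (> 2) → ill-formed
glemvs.vme — violates constraint (iii): syllable 1 coda /mvs/ has 3 consonants (> 2) → ill-formed
tli.bzle — violates constraint (iv): syllable 2 onset /bzl/ has 3 consonants (> 2) → ill-formed
lin — σ1 onset /l/, coda /n/ ok → well-formed
Well-formed: lin → 1.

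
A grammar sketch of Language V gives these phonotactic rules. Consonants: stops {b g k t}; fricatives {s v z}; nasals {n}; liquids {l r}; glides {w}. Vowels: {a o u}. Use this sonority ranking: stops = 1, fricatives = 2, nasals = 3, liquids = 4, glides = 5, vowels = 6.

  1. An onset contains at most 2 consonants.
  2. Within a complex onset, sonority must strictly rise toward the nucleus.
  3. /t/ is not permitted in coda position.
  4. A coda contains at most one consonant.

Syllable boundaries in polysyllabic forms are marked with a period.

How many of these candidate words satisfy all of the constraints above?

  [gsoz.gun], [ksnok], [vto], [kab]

[gsoz.gun] — σ1 onset /gs/ (1→2 rises), coda /z/ ok; σ2 onset /g/, coda /n/ ok → well-formed
[ksnok] — violates constraint 1: syllable 1 onset /ksn/ has 3 consonants (> 2) → ill-formed
[vto] — violates constraint 2: syllable 1 onset /vt/: /v/ (fricative, 2) → /t/ (stop, 1) does not rise → ill-formed
[kab] — σ1 onset /k/, coda /b/ ok → well-formed
Well-formed: [gsoz.gun], [kab] → 2.

2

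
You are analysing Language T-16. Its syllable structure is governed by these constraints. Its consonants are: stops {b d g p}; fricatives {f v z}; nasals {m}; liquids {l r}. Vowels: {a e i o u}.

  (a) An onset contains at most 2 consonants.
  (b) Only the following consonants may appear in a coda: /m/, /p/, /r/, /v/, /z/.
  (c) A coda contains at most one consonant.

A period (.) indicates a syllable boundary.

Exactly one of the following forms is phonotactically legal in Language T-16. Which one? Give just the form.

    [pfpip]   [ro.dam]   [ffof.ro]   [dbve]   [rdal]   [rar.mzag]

[ro.dam]

[pfpip] — violates constraint (a): syllable 1 onset /pfp/ has 3 consonants (> 2) → phonotactically illegal
[ro.dam] — σ1 onset /r/, coda /∅/ ok; σ2 onset /d/, coda /m/ ok → phonotactically legal
[ffof.ro] — violates constraint (b): syllable 1 coda contains /f/, which is not a licensed coda consonant → phonotactically illegal
[dbve] — violates constraint (a): syllable 1 onset /dbv/ has 3 consonants (> 2) → phonotactically illegal
[rdal] — violates constraint (b): syllable 1 coda contains /l/, which is not a licensed coda consonant → phonotactically illegal
[rar.mzag] — violates constraint (b): syllable 2 coda contains /g/, which is not a licensed coda consonant → phonotactically illegal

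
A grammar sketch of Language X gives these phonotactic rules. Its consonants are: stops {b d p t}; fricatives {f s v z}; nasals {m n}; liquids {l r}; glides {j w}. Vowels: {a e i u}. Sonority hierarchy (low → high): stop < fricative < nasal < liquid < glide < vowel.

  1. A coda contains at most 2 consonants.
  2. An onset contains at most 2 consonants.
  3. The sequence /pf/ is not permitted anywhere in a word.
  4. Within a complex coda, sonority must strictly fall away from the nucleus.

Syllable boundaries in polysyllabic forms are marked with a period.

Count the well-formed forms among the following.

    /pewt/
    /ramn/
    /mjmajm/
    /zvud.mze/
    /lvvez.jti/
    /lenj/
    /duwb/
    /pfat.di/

/pewt/ — σ1 onset /p/, coda /wt/ (5→1 falls) ok → well-formed
/ramn/ — violates constraint 4: syllable 1 coda /mn/: /m/ (nasal, 3) → /n/ (nasal, 3) does not fall → ill-formed
/mjmajm/ — violates constraint 2: syllable 1 onset /mjm/ has 3 consonants (> 2) → ill-formed
/zvud.mze/ — σ1 onset /zv/ (2C), coda /d/ ok; σ2 onset /mz/ (2C), coda /∅/ ok → well-formed
/lvvez.jti/ — violates constraint 2: syllable 1 onset /lvv/ has 3 consonants (> 2) → ill-formed
/lenj/ — violates constraint 4: syllable 1 coda /nj/: /n/ (nasal, 3) → /j/ (glide, 5) does not fall → ill-formed
/duwb/ — σ1 onset /d/, coda /wb/ (5→1 falls) ok → well-formed
/pfat.di/ — violates constraint 3: contains banned sequence /pf/ → ill-formed
Well-formed: /pewt/, /zvud.mze/, /duwb/ → 3.

3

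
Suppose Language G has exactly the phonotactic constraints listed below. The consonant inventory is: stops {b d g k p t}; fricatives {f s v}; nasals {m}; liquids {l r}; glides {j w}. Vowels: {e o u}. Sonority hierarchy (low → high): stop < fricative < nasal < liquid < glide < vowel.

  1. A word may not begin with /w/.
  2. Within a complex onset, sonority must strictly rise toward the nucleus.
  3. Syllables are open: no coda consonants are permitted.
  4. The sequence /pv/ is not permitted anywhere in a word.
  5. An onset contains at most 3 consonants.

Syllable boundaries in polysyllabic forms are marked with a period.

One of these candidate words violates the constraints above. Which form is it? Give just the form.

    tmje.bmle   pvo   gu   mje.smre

pvo

tmje.bmle — σ1 onset /tmj/ (1→3→5 rises), coda /∅/ ok; σ2 onset /bml/ (1→3→4 rises), coda /∅/ ok → well-formed
pvo — violates constraint 4: contains banned sequence /pv/ → ill-formed
gu — σ1 onset /g/, coda /∅/ ok → well-formed
mje.smre — σ1 onset /mj/ (3→5 rises), coda /∅/ ok; σ2 onset /smr/ (2→3→4 rises), coda /∅/ ok → well-formed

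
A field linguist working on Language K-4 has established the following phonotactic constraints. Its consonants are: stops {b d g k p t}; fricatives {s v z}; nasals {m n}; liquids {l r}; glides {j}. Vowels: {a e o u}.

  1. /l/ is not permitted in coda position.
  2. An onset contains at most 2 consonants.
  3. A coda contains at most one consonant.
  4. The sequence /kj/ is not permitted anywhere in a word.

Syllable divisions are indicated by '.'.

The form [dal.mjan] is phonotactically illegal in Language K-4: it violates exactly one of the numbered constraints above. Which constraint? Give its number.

1

[dal.mjan]: syllable 1 coda contains /l/.
This is a violation of constraint 1: "/l/ is not permitted in coda position."
The remaining constraints (2, 3, 4) are satisfied.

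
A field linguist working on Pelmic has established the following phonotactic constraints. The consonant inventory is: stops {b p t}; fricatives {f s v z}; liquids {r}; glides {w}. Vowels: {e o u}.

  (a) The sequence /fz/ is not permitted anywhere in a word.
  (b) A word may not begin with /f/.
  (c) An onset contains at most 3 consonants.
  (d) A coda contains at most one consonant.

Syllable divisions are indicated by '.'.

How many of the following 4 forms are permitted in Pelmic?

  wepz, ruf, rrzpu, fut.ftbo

1

wepz — violates constraint (d): syllable 1 coda /pz/ has 2 consonants (> 1) → not permitted
ruf — σ1 onset /r/, coda /f/ ok → permitted
rrzpu — violates constraint (c): syllable 1 onset /rrzp/ has 4 consonants (> 3) → not permitted
fut.ftbo — violates constraint (b): word begins with /f/ → not permitted
Permitted: ruf → 1.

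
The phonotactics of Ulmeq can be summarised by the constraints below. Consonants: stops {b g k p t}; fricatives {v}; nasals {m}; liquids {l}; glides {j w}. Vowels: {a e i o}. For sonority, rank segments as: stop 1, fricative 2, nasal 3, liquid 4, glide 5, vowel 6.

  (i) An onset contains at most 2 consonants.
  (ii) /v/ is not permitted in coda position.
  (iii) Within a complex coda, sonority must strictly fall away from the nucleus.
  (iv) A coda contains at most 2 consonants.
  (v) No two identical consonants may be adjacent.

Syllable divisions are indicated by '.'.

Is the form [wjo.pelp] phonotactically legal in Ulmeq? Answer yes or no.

[wjo.pelp] — σ1 onset /wj/ (2C), coda /∅/ ok; σ2 onset /p/, coda /lp/ (4→1 falls) ok → phonotactically legal

yes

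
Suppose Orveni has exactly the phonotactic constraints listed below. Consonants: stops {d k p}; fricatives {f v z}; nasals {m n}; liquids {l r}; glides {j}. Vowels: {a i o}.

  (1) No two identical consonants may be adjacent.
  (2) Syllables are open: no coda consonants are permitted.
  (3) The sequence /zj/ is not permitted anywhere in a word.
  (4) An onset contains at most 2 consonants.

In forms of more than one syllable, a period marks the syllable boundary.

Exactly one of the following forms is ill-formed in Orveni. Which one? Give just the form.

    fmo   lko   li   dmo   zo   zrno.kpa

zrno.kpa

fmo — σ1 onset /fm/ (2C), coda /∅/ ok → well-formed
lko — σ1 onset /lk/ (2C), coda /∅/ ok → well-formed
li — σ1 onset /l/, coda /∅/ ok → well-formed
dmo — σ1 onset /dm/ (2C), coda /∅/ ok → well-formed
zo — σ1 onset /z/, coda /∅/ ok → well-formed
zrno.kpa — violates constraint 4: syllable 1 onset /zrn/ has 3 consonants (> 2) → ill-formed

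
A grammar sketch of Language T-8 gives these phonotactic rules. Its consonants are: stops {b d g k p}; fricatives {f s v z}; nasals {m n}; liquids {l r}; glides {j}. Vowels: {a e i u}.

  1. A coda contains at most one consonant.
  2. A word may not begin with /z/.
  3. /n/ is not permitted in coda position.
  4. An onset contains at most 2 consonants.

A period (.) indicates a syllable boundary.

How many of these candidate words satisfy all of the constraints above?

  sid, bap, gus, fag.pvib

sid — σ1 onset /s/, coda /d/ ok → licit
bap — σ1 onset /b/, coda /p/ ok → licit
gus — σ1 onset /g/, coda /s/ ok → licit
fag.pvib — σ1 onset /f/, coda /g/ ok; σ2 onset /pv/ (2C), coda /b/ ok → licit
Licit: sid, bap, gus, fag.pvib → 4.

4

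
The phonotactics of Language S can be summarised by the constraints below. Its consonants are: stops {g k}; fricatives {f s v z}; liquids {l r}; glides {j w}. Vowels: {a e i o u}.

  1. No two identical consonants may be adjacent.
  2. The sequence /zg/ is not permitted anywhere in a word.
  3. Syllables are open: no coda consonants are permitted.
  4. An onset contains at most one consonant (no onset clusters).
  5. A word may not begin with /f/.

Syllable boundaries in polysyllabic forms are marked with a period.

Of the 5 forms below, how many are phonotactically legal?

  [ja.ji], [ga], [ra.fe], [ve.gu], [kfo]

4

[ja.ji] — σ1 onset /j/, coda /∅/ ok; σ2 onset /j/, coda /∅/ ok → phonotactically legal
[ga] — σ1 onset /g/, coda /∅/ ok → phonotactically legal
[ra.fe] — σ1 onset /r/, coda /∅/ ok; σ2 onset /f/, coda /∅/ ok → phonotactically legal
[ve.gu] — σ1 onset /v/, coda /∅/ ok; σ2 onset /g/, coda /∅/ ok → phonotactically legal
[kfo] — violates constraint 4: syllable 1 onset /kf/ has 2 consonants (> 1) → phonotactically illegal
Phonotactically legal: [ja.ji], [ga], [ra.fe], [ve.gu] → 4.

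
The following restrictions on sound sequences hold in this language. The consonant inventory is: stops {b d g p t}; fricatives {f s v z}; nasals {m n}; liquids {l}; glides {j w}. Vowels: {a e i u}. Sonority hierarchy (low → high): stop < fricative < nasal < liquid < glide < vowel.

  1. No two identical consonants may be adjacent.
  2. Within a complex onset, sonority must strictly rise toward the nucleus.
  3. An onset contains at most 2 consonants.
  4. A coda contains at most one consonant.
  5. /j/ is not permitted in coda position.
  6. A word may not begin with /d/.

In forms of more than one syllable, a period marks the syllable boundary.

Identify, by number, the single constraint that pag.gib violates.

1

pag.gib: adjacent identical consonants /gg/.
This is a violation of constraint 1: "No two identical consonants may be adjacent."
The remaining constraints (2, 3, 4, 5, 6) are satisfied.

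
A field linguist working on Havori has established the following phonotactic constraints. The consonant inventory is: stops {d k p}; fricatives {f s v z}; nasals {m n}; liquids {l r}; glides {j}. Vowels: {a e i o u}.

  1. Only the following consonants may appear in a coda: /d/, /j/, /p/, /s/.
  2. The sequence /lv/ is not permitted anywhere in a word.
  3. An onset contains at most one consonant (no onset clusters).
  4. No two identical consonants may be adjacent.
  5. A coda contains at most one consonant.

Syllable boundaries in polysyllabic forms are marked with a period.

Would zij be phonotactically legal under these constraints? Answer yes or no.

zij — σ1 onset /z/, coda /j/ ok → phonotactically legal

yes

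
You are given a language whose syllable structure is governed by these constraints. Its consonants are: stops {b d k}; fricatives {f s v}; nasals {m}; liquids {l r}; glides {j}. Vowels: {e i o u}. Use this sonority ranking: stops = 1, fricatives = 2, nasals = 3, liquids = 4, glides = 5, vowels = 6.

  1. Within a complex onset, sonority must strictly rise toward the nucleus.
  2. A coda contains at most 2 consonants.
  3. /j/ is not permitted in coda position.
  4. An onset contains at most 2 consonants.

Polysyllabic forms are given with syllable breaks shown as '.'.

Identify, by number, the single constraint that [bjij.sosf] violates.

[bjij.sosf]: syllable 1 coda contains /j/.
This is a violation of constraint 3: "/j/ is not permitted in coda position."
The remaining constraints (1, 2, 4) are satisfied.

3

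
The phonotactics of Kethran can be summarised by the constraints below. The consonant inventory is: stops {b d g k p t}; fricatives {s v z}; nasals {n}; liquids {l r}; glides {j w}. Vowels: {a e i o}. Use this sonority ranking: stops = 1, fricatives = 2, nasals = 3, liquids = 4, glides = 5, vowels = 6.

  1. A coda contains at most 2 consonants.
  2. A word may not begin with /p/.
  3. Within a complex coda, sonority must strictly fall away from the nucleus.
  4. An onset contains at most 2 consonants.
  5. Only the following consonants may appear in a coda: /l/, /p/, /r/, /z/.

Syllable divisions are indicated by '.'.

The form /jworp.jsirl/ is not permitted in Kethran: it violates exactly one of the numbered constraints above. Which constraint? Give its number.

3

/jworp.jsirl/: syllable 2 coda /rl/: /r/ (liquid, 4) → /l/ (liquid, 4) does not fall.
This is a violation of constraint 3: "Within a complex coda, sonority must strictly fall away from the nucleus."
The remaining constraints (1, 2, 4, 5) are satisfied.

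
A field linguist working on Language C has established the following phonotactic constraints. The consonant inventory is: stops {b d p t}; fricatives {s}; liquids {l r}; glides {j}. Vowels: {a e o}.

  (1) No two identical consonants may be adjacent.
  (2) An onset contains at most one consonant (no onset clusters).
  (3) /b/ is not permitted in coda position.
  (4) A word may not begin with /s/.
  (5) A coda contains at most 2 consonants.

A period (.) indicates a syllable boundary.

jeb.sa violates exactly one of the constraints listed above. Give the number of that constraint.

jeb.sa: syllable 1 coda contains /b/.
This is a violation of constraint 3: "/b/ is not permitted in coda position."
The remaining constraints (1, 2, 4, 5) are satisfied.

3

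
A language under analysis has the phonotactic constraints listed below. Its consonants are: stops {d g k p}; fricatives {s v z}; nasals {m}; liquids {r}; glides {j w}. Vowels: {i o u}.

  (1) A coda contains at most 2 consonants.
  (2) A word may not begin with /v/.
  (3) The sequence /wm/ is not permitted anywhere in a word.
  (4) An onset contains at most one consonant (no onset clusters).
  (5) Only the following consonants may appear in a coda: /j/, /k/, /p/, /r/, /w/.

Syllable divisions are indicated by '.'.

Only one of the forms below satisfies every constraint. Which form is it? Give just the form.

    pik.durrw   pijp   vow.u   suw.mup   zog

pik.durrw — violates constraint 1: syllable 2 coda /rrw/ has 3 consonants (> 2) → phonotactically illegal
pijp — σ1 onset /p/, coda /jp/ (2C) ok → phonotactically legal
vow.u — violates constraint 2: word begins with /v/ → phonotactically illegal
suw.mup — violates constraint 3: contains banned sequence /wm/ → phonotactically illegal
zog — violates constraint 5: syllable 1 coda contains /g/, which is not a licensed coda consonant → phonotactically illegal

pijp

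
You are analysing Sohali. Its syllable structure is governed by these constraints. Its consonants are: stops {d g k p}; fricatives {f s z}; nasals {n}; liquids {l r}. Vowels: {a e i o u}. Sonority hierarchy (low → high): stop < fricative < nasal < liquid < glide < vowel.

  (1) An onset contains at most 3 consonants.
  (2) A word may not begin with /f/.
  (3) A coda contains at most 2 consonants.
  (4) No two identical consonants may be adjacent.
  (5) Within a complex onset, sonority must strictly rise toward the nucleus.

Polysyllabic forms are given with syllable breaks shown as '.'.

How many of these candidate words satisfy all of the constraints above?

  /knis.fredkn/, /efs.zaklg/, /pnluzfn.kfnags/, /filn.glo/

0

/knis.fredkn/ — violates constraint 3: syllable 2 coda /dkn/ has 3 consonants (> 2) → illicit
/efs.zaklg/ — violates constraint 3: syllable 2 coda /klg/ has 3 consonants (> 2) → illicit
/pnluzfn.kfnags/ — violates constraint 3: syllable 1 coda /zfn/ has 3 consonants (> 2) → illicit
/filn.glo/ — violates constraint 2: word begins with /f/ → illicit
No form is licit → 0.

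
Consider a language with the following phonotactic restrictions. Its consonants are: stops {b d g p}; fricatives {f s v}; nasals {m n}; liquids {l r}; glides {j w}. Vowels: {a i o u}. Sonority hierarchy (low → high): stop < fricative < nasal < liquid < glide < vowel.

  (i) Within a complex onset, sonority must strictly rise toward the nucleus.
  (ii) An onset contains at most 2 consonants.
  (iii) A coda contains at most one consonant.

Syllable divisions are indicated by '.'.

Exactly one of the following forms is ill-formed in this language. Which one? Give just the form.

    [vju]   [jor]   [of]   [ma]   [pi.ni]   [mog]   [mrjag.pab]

[vju] — σ1 onset /vj/ (2→5 rises), coda /∅/ ok → well-formed
[jor] — σ1 onset /j/, coda /r/ ok → well-formed
[of] — σ1 onset /∅/, coda /f/ ok → well-formed
[ma] — σ1 onset /m/, coda /∅/ ok → well-formed
[pi.ni] — σ1 onset /p/, coda /∅/ ok; σ2 onset /n/, coda /∅/ ok → well-formed
[mog] — σ1 onset /m/, coda /g/ ok → well-formed
[mrjag.pab] — violates constraint (ii): syllable 1 onset /mrj/ has 3 consonants (> 2) → ill-formed

[mrjag.pab]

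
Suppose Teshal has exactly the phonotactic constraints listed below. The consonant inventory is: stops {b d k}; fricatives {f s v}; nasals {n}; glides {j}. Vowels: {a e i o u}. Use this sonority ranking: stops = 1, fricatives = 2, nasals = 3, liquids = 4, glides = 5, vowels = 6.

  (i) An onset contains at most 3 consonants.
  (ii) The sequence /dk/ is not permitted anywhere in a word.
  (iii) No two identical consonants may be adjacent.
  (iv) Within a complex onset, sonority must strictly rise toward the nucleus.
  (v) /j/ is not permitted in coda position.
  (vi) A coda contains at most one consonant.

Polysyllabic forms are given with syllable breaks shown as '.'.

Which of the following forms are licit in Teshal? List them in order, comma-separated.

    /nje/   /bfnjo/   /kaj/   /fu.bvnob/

/nje/, /fu.bvnob/

/nje/ — σ1 onset /nj/ (3→5 rises), coda /∅/ ok → licit
/bfnjo/ — violates constraint (i): syllable 1 onset /bfnj/ has 4 consonants (> 3) → illicit
/kaj/ — violates constraint (v): syllable 1 coda contains /j/ → illicit
/fu.bvnob/ — σ1 onset /f/, coda /∅/ ok; σ2 onset /bvn/ (1→2→3 rises), coda /b/ ok → licit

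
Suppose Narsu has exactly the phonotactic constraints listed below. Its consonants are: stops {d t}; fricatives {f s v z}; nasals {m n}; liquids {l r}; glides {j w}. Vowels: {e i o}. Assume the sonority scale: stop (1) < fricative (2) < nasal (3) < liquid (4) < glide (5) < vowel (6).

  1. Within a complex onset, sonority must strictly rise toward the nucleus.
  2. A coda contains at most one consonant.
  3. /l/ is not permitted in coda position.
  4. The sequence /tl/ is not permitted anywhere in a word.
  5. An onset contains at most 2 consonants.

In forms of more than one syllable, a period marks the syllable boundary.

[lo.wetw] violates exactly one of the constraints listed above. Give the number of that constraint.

[lo.wetw]: syllable 2 coda /tw/ has 2 consonants (> 1).
This is a violation of constraint 2: "A coda contains at most one consonant."
The remaining constraints (1, 3, 4, 5) are satisfied.

2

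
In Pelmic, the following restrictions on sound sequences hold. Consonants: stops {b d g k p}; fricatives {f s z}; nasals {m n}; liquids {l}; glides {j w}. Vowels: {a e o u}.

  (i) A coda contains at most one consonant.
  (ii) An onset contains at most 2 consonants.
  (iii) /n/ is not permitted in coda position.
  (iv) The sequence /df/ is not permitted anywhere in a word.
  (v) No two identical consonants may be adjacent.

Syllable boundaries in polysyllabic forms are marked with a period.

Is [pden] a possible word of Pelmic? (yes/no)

[pden] — violates constraint (iii): syllable 1 coda contains /n/ → phonotactically illegal

no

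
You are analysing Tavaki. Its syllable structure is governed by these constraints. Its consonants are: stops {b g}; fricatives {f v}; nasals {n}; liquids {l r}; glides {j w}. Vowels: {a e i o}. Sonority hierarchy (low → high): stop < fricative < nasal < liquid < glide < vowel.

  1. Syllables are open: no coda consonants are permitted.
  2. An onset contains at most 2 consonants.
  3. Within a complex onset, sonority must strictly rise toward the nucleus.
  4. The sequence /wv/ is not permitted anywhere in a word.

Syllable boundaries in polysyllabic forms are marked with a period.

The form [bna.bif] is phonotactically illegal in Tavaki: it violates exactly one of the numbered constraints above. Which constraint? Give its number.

[bna.bif]: syllable 2 coda /f/ has 1 consonant (> 0).
This is a violation of constraint 1: "Syllables are open: no coda consonants are permitted."
The remaining constraints (2, 3, 4) are satisfied.

1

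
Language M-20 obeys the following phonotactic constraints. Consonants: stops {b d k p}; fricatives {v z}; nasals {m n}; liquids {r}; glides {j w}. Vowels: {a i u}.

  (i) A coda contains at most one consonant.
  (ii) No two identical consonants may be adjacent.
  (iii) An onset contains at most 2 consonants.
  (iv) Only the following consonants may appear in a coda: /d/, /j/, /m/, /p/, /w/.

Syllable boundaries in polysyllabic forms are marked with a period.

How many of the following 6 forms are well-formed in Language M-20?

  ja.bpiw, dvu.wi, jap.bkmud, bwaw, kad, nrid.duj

ja.bpiw — σ1 onset /j/, coda /∅/ ok; σ2 onset /bp/ (2C), coda /w/ ok → well-formed
dvu.wi — σ1 onset /dv/ (2C), coda /∅/ ok; σ2 onset /w/, coda /∅/ ok → well-formed
jap.bkmud — violates constraint (iii): syllable 2 onset /bkm/ has 3 consonants (> 2) → ill-formed
bwaw — σ1 onset /bw/ (2C), coda /w/ ok → well-formed
kad — σ1 onset /k/, coda /d/ ok → well-formed
nrid.duj — violates constraint (ii): adjacent identical consonants /dd/ → ill-formed
Well-formed: ja.bpiw, dvu.wi, bwaw, kad → 4.

4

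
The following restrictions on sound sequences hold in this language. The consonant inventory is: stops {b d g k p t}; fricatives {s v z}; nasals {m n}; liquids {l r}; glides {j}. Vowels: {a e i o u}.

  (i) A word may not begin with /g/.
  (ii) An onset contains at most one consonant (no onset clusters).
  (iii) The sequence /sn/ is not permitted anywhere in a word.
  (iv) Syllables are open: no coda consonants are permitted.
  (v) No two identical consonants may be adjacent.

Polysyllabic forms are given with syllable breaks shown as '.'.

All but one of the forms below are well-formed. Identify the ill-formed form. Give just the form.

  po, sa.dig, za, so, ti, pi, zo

sa.dig

po — σ1 onset /p/, coda /∅/ ok → well-formed
sa.dig — violates constraint (iv): syllable 2 coda /g/ has 1 consonant (> 0) → ill-formed
za — σ1 onset /z/, coda /∅/ ok → well-formed
so — σ1 onset /s/, coda /∅/ ok → well-formed
ti — σ1 onset /t/, coda /∅/ ok → well-formed
pi — σ1 onset /p/, coda /∅/ ok → well-formed
zo — σ1 onset /z/, coda /∅/ ok → well-formed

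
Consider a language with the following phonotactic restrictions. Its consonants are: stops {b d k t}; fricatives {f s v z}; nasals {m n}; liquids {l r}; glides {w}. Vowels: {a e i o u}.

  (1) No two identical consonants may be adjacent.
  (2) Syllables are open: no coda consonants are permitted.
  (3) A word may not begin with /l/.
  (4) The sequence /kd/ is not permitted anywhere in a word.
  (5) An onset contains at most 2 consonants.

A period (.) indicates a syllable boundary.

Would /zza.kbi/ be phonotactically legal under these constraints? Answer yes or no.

no

/zza.kbi/ — violates constraint 1: adjacent identical consonants /zz/ → phonotactically illegal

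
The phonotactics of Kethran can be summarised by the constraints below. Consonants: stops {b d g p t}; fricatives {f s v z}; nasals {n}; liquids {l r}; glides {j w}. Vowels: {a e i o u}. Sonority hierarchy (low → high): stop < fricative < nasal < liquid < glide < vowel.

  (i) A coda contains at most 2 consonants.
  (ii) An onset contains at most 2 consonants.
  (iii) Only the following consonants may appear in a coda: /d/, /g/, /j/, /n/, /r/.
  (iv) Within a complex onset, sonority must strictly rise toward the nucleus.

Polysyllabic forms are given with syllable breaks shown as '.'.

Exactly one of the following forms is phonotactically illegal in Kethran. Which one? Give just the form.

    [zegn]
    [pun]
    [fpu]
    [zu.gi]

[fpu]

[zegn] — σ1 onset /z/, coda /gn/ (2C) ok → phonotactically legal
[pun] — σ1 onset /p/, coda /n/ ok → phonotactically legal
[fpu] — violates constraint (iv): syllable 1 onset /fp/: /f/ (fricative, 2) → /p/ (stop, 1) does not rise → phonotactically illegal
[zu.gi] — σ1 onset /z/, coda /∅/ ok; σ2 onset /g/, coda /∅/ ok → phonotactically legal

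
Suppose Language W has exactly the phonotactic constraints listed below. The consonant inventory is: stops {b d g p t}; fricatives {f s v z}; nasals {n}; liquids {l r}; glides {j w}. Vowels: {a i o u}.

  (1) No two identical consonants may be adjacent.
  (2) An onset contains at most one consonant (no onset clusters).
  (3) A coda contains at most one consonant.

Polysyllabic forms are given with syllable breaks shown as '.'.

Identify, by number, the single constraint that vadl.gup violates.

3

vadl.gup: syllable 1 coda /dl/ has 2 consonants (> 1).
This is a violation of constraint 3: "A coda contains at most one consonant."
The remaining constraints (1, 2) are satisfied.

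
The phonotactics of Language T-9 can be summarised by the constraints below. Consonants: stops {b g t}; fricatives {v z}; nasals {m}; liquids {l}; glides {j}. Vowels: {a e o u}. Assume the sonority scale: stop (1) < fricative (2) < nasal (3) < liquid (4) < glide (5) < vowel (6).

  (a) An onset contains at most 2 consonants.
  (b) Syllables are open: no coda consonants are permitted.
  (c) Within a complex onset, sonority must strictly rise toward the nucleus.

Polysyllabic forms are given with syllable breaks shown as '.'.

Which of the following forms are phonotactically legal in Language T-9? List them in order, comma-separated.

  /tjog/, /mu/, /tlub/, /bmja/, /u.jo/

/mu/, /u.jo/

/tjog/ — violates constraint (b): syllable 1 coda /g/ has 1 consonant (> 0) → phonotactically illegal
/mu/ — σ1 onset /m/, coda /∅/ ok → phonotactically legal
/tlub/ — violates constraint (b): syllable 1 coda /b/ has 1 consonant (> 0) → phonotactically illegal
/bmja/ — violates constraint (a): syllable 1 onset /bmj/ has 3 consonants (> 2) → phonotactically illegal
/u.jo/ — σ1 onset /∅/, coda /∅/ ok; σ2 onset /j/, coda /∅/ ok → phonotactically legal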